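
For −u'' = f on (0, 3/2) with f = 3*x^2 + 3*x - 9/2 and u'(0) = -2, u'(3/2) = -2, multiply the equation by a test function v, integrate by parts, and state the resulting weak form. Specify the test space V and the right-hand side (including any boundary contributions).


V = H^1(0, 3/2) (v unrestricted at boundary; u is determined up to an additive constant); weak form: ∫_0^3/2 u'v' dx = ∫_0^3/2 (3*x^2 + 3*x - 9/2) v dx − 2·v(3/2) + 2·v(0) for all v ∈ V.

Multiply both sides by a test function v and integrate from 0 to 3/2:
  ∫_0^3/2 −u''(x) v(x) dx = ∫_0^3/2 f(x) v(x) dx.
Integrate the LHS by parts once:
  ∫_0^3/2 −u'' v dx = −[u'(x) v(x)]_0^3/2 + ∫_0^3/2 u'(x) v'(x) dx.
Thus ∫_0^3/2 u'(x) v'(x) dx = ∫_0^3/2 f(x) v(x) dx + [u'(x) v(x)]_0^3/2.
Choose V so that boundary terms are either known or forced to vanish.
u has inhomogeneous Neumann u'(0) = -2, u'(3/2) = -2. [u' v]_0^3/2 = (-2)·v(3/2) − (-2)·v(0) = − 2·v(3/2) + 2·v(0). Take V = H^1(0, 3/2); boundary term becomes part of RHS.
Weak formulation: find u (satisfying any essential BC) such that ∫_0^3/2 u'(x) v'(x) dx = ∫_0^3/2 f v dx − 2·v(3/2) + 2·v(0) for all v ∈ V (Neumann data are natural BCs: they enter the RHS as boundary terms).
Substituting f(x) = 3*x^2 + 3*x - 9/2, the right-hand side is ∫_0^3/2 (3*x^2 + 3*x - 9/2) v dx − 2·v(3/2) + 2·v(0).
Compatibility check (pure Neumann): taking v ≡ 1 ∈ V gives 0 = ∫_0^3/2 f dx + (-2) − (-2), i.e. ∫_0^3/2 f dx must equal u'(0) − u'(3/2) = 0. Indeed ∫_0^3/2 (3*x^2 + 3*x - 9/2) dx = 0, so the data are compatible. The solution is then unique only up to an additive constant (fix it e.g. by requiring ∫_0^3/2 u dx = 0).


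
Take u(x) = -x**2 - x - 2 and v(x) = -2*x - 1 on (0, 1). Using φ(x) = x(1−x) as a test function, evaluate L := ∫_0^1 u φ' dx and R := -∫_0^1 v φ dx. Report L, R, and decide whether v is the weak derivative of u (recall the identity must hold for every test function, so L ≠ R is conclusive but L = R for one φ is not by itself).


LHS = 1/3, RHS = 1/3. Yes, v = u' weakly.

u(x) = -x**2 - x - 2, classical derivative u'(x) = -2*x - 1.
φ(x) = x(1−x), so φ'(x) = 1 - 2*x.
Note φ(0) = φ(1) = 0, so the boundary term u·φ vanishes.
LHS = ∫_0^1 u(x) φ'(x) dx = ∫_0^1 (2*x^3 + x^2 + 3*x - 2) dx. Term by term:
  ∫_0^1 2*x^3 dx = 1/2;  ∫_0^1 x^2 dx = 1/3;  ∫_0^1 3*x dx = 3/2;
  ∫_0^1 -2 dx = -2.
Sum: 1/2 + 1/3 + 3/2 − 2 = 1/3.
So LHS = 1/3.
∫_0^1 v(x) φ(x) dx = ∫_0^1 (2*x^3 - x^2 - x) dx. Term by term:
  ∫_0^1 2*x^3 dx = 1/2;  ∫_0^1 -x^2 dx = -1/3;  ∫_0^1 -x dx = -1/2.
Sum: 1/2 − 1/3 − 1/2 = -1/3.
So RHS = -∫_0^1 v(x) φ(x) dx = 1/3.
LHS = RHS, so the identity holds for this test φ.
Moreover u is smooth here and v(x) = u'(x) = -2*x - 1 pointwise, so the identity holds for every test function. Hence v is the weak derivative of u.


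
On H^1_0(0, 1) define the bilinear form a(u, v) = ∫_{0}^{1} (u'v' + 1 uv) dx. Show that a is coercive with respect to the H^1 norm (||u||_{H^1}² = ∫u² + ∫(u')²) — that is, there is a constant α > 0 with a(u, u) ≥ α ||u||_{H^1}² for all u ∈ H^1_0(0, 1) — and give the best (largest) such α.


α = 1

Coercivity of a(·,·) on H^1_0(0, 1) means a(u, u) ≥ α ||u||_{H^1}² for every u ∈ H^1_0.
The interval has length L = 1, and Poincaré/coercivity depend only on L. Here a(u, u) = ∫(u')² + (1)·∫u².
Here c = 1 ≥ 1, so a(u,u) = ∫(u')² + c∫u² ≥ ∫(u')² + ∫u² = ||u||_{H^1}², i.e. α = 1 works. No larger α is possible: a(u,u) ≥ α||u||_{H^1}² means (1−α)∫(u')² ≥ (α−c)∫u², and for the modes u_n = sin(nπ(x−x₀)/L) (x₀ the left endpoint) one has ∫u_n²/∫(u_n')² = (L/(nπ))² → 0, so a(u_n,u_n)/||u_n||_{H^1}² → 1. Hence the optimal constant is α = 1.
Therefore α = 1.


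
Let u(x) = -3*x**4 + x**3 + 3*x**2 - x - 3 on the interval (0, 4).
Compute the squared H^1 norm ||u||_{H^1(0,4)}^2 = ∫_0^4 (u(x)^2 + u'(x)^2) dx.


||u||_{H^1}^2 = 9452056/21

The H^1 norm (squared) on an interval (0, L) is
  ||u||_{H^1}^2 = ∫_0^L u(x)^2 dx + ∫_0^L u'(x)^2 dx.
Compute u'(x) = -12*x**3 + 3*x**2 + 6*x - 1.
Then u(x)^2 = 9*x**8 - 6*x**7 - 17*x**6 + 12*x**5 + 25*x**4 - 12*x**3 - 17*x**2 + 6*x + 9 and u'(x)^2 = 144*x**6 - 72*x**5 - 135*x**4 + 60*x**3 + 30*x**2 - 12*x + 1.
Integrate each monomial from 0 to 4 using ∫_0^4 c·x^n dx = c·4^(n+1)/(n+1):
  ∫_0^4 u(x)^2 dx = ∫_0^4 (9*x^8 - 6*x^7 - 17*x^6 + 12*x^5 + 25*x^4 - 12*x^3 - 17*x^2 + 6*x + 9) dx. Term by term:
    ∫_0^4 9*x^8 dx = 262144;  ∫_0^4 -6*x^7 dx = -49152;  ∫_0^4 -17*x^6 dx = -278528/7;
    ∫_0^4 12*x^5 dx = 8192;  ∫_0^4 25*x^4 dx = 5120;  ∫_0^4 -12*x^3 dx = -768;
    ∫_0^4 -17*x^2 dx = -1088/3;  ∫_0^4 6*x dx = 48;  ∫_0^4 9 dx = 36.
  Sum: 262144 − 49152 − 278528/7 + 8192 + 5120 − 768 − 1088/3 + 48 + 36 = 3894820/21.
  ∫_0^4 u'(x)^2 dx = ∫_0^4 (144*x^6 - 72*x^5 - 135*x^4 + 60*x^3 + 30*x^2 - 12*x + 1) dx. Term by term:
    ∫_0^4 144*x^6 dx = 2359296/7;  ∫_0^4 -72*x^5 dx = -49152;  ∫_0^4 -135*x^4 dx = -27648;
    ∫_0^4 60*x^3 dx = 3840;  ∫_0^4 30*x^2 dx = 640;  ∫_0^4 -12*x dx = -96;
    ∫_0^4 1 dx = 4.
  Sum: 2359296/7 − 49152 − 27648 + 3840 + 640 − 96 + 4 = 1852412/7.
Adding: ||u||_{H^1}^2 = 3894820/21 + 1852412/7 = 9452056/21.


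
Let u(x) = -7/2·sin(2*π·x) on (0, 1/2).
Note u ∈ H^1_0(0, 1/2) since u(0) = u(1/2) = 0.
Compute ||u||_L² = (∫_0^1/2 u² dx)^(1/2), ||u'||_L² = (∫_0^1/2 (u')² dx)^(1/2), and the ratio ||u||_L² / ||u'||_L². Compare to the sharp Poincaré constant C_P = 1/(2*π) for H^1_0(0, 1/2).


||u||_L² / ||u'||_L² = 1/(2*π) = C_P.

u(x) = -7/2·sin(2*π·x), so u'(x) = -7*π*cos(2*π*x).
Writing u(x) = A·sin(kπx/L) with A = -7/2 and k = 1, use ∫_0^L sin²(kπx/L) dx = L/2 and ∫_0^L cos²(kπx/L) dx = L/2.
u² = 49/4·sin²(2*π·x) and (u')² = 49*π^2·cos²(2*π·x), and each of sin², cos² integrates to L/2 = 1/4 over (0, 1/2).
∫_0^1/2 u² dx = 49/16, so ||u||_L² = 7/4.
∫_0^1/2 (u')² dx = 49*π^2/4, so ||u'||_L² = 7*π/2.
Ratio ||u||_L² / ||u'||_L² = 1/(2*π).
Sharp Poincaré constant on H^1_0(0, 1/2) is C_P = L/π = 1/(2*π), achieved by sin(2*π·x).
This is the k = 1 eigenfunction (up to amplitude), so the ratio equals the sharp Poincaré constant exactly.


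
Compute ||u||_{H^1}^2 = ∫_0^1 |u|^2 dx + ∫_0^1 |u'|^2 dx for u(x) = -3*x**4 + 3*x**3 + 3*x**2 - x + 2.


||u||_{H^1}^2 = 5657/420

The H^1 norm (squared) on an interval (0, L) is
  ||u||_{H^1}^2 = ∫_0^L u(x)^2 dx + ∫_0^L u'(x)^2 dx.
Compute u'(x) = -12*x**3 + 9*x**2 + 6*x - 1.
Then u(x)^2 = 9*x**8 - 18*x**7 - 9*x**6 + 24*x**5 - 9*x**4 + 6*x**3 + 13*x**2 - 4*x + 4 and u'(x)^2 = 144*x**6 - 216*x**5 - 63*x**4 + 132*x**3 + 18*x**2 - 12*x + 1.
Integrate each monomial from 0 to 1 using ∫_0^1 c·x^n dx = c·1^(n+1)/(n+1):
  ∫_0^1 u(x)^2 dx = ∫_0^1 (9*x^8 - 18*x^7 - 9*x^6 + 24*x^5 - 9*x^4 + 6*x^3 + 13*x^2 - 4*x + 4) dx. Term by term:
    ∫_0^1 9*x^8 dx = 1;  ∫_0^1 -18*x^7 dx = -9/4;  ∫_0^1 -9*x^6 dx = -9/7;
    ∫_0^1 24*x^5 dx = 4;  ∫_0^1 -9*x^4 dx = -9/5;  ∫_0^1 6*x^3 dx = 3/2;
    ∫_0^1 13*x^2 dx = 13/3;  ∫_0^1 -4*x dx = -2;  ∫_0^1 4 dx = 4.
  Sum: 1 − 9/4 − 9/7 + 4 − 9/5 + 3/2 + 13/3 − 2 + 4 = 3149/420.
  ∫_0^1 u'(x)^2 dx = ∫_0^1 (144*x^6 - 216*x^5 - 63*x^4 + 132*x^3 + 18*x^2 - 12*x + 1) dx. Term by term:
    ∫_0^1 144*x^6 dx = 144/7;  ∫_0^1 -216*x^5 dx = -36;  ∫_0^1 -63*x^4 dx = -63/5;
    ∫_0^1 132*x^3 dx = 33;  ∫_0^1 18*x^2 dx = 6;  ∫_0^1 -12*x dx = -6;
    ∫_0^1 1 dx = 1.
  Sum: 144/7 − 36 − 63/5 + 33 + 6 − 6 + 1 = 209/35.
Adding: ||u||_{H^1}^2 = 3149/420 + 209/35 = 5657/420.


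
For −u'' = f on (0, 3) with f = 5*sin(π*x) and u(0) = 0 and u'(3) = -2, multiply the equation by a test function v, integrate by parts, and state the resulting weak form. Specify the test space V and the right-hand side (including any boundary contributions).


V = {v ∈ H^1(0, 3) : v(0) = 0} (test functions vanish at x = 0 where u is specified); weak form: ∫_0^3 u'v' dx = ∫_0^3 (5*sin(π*x)) v dx − 2·v(3) for all v ∈ V.

Multiply both sides by a test function v and integrate from 0 to 3:
  ∫_0^3 −u''(x) v(x) dx = ∫_0^3 f(x) v(x) dx.
Integrate the LHS by parts once:
  ∫_0^3 −u'' v dx = −[u'(x) v(x)]_0^3 + ∫_0^3 u'(x) v'(x) dx.
Thus ∫_0^3 u'(x) v'(x) dx = ∫_0^3 f(x) v(x) dx + [u'(x) v(x)]_0^3.
Choose V so that boundary terms are either known or forced to vanish.
Mixed BC: u(0) = 0 (Dirichlet) and u'(3) = -2 (Neumann). Define V = {v ∈ H^1(0, 3) : v(0) = 0}. Then [u' v]_0^3 = u'(3)·v(3) − u'(0)·0 = − 2·v(3).
Weak formulation: find u (satisfying any essential BC) such that ∫_0^3 u'(x) v'(x) dx = ∫_0^3 f v dx − 2·v(3) for all v ∈ V (Dirichlet at 0 absorbed into V; Neumann datum at x = 3 contributes the boundary term).
Substituting f(x) = 5*sin(π*x), the right-hand side is ∫_0^3 (5*sin(π*x)) v dx − 2·v(3).


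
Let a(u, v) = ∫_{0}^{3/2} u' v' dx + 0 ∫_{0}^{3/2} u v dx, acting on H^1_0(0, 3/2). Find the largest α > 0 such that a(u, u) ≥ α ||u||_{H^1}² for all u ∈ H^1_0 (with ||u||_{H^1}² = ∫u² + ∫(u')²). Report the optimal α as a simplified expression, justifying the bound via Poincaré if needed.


α = 4*π^2/(9 + 4*π^2)

Coercivity of a(·,·) on H^1_0(0, 3/2) means a(u, u) ≥ α ||u||_{H^1}² for every u ∈ H^1_0.
The interval has length L = 3/2, and Poincaré/coercivity depend only on L. Here a(u, u) = ∫(u')² + (0)·∫u².
Here c = 0, so a(u,u) = ∫(u')² alone. The condition a(u,u) ≥ α||u||_{H^1}² reads (1−α)∫(u')² ≥ (α−c)∫u². Any admissible α is ≤ 1 (rapidly oscillating u have ∫u²/∫(u')² → 0), and α = 1 would force 0 ≥ (1−c)∫u², impossible since c < 1; so 1−α > 0. By the sharp Poincaré inequality on H^1_0 of an interval of length L, ∫(u')² ≥ (π/L)²∫u² with equality for the first sine mode sin(π(x−x₀)/L) (x₀ the left endpoint), so the inequality holds for all u iff (1−α)(π/L)² ≥ α − c, i.e. α ≤ ((π/L)² + c)/((π/L)² + 1) = (1 + c(L/π)²)/(1 + (L/π)²). (Direct route, valid since c ≤ 0: Poincaré gives c∫u² ≥ c(L/π)²∫(u')², so a(u,u) ≥ (1 + c(L/π)²)∫(u')², while ||u||_{H^1}² ≤ (1 + (L/π)²)∫(u')²; dividing yields the same α.) With (π/L)² = 4*π^2/9 and c = 0, the largest admissible constant is α = ((π/L)² + c)/((π/L)² + 1).
Simplifying, α = 4*π^2/(9 + 4*π^2).


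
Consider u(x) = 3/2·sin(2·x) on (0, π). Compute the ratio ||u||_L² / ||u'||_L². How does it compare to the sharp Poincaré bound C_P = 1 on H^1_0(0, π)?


||u||_L² / ||u'||_L² = 1/2 < C_P = 1.

u(x) = 3/2·sin(2·x), so u'(x) = 3*cos(2*x).
Writing u(x) = A·sin(kπx/L) with A = 3/2 and k = 2, use ∫_0^L sin²(kπx/L) dx = L/2 and ∫_0^L cos²(kπx/L) dx = L/2.
u² = 9/4·sin²(2·x) and (u')² = 9·cos²(2·x), and each of sin², cos² integrates to L/2 = π/2 over (0, π).
∫_0^π u² dx = 9*π/8, so ||u||_L² = 3*sqrt(2)*sqrt(π)/4.
∫_0^π (u')² dx = 9*π/2, so ||u'||_L² = 3*sqrt(2)*sqrt(π)/2.
Ratio ||u||_L² / ||u'||_L² = 1/2.
Sharp Poincaré constant on H^1_0(0, π) is C_P = L/π = 1, achieved by sin(x).
This is the k = 2 harmonic; the ratio L/(kπ) is strictly less than C_P = L/π, consistent with the sharp inequality ||u||_L² ≤ C_P ||u'||_L².


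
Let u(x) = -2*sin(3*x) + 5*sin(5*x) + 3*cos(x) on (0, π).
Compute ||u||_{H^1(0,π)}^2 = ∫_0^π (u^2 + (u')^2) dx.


||u||_{H^1(0,π)}^2 = 354*π

u'(x) = -3*sin(x) - 6*cos(3*x) + 25*cos(5*x).
Expand u² and (u')² and integrate term by term on (0, π), using: for integers n ≥ 1, ∫_0^π sin²(nx) dx = ∫_0^π cos²(nx) dx = π/2; for n ≠ n', ∫_0^π sin(nx)sin(n'x) dx = ∫_0^π cos(nx)cos(n'x) dx = 0; and by product-to-sum, ∫_0^π sin(nx)cos(n'x) dx = ½∫_0^π [sin((n+n')x) + sin((n−n')x)] dx, which is 0 when n+n' is even and 2n/(n²−n'²) when n+n' is odd (it need not vanish on (0, π)).
  u² squared terms: (-2)²·∫sin(3x)² dx = 4·π/2 = 2*π;  (3)²·∫cos(x)² dx = 9·π/2 = 9*π/2;  (5)²·∫sin(5x)² dx = 25·π/2 = 25*π/2.
  u² cross terms: 2·(-2)·(3)·∫sin(3x)·cos(x) dx = -12·(0) = 0;  2·(-2)·(5)·∫sin(3x)·sin(5x) dx = -20·(0) = 0;  2·(3)·(5)·∫cos(x)·sin(5x) dx = 30·(0) = 0.
  So ∫_0^π u² dx = 2*π + 9*π/2 + 25*π/2 + 0 + 0 + 0 = 19*π.
  (u')² squared terms: (-6)²·∫cos(3x)² dx = 36·π/2 = 18*π;  (-3)²·∫sin(x)² dx = 9·π/2 = 9*π/2;  (25)²·∫cos(5x)² dx = 625·π/2 = 625*π/2.
  (u')² cross terms: 2·(-6)·(-3)·∫cos(3x)·sin(x) dx = 36·(0) = 0;  2·(-6)·(25)·∫cos(3x)·cos(5x) dx = -300·(0) = 0;  2·(-3)·(25)·∫sin(x)·cos(5x) dx = -150·(0) = 0.
  So ∫_0^π (u')² dx = 18*π + 9*π/2 + 625*π/2 + 0 + 0 + 0 = 335*π.
||u||_{H^1}^2 = (19*π) + (335*π) = 354*π.


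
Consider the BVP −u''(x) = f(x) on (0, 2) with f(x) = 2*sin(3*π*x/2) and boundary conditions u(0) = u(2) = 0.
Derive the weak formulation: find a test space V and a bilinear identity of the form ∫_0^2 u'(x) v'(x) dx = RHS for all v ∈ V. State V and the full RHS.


V = H^1_0(0, 2) (so v(0) = v(2) = 0); weak form: ∫_0^2 u'v' dx = ∫_0^2 (2*sin(3*π*x/2)) v dx for all v ∈ V.

Multiply both sides by a test function v and integrate from 0 to 2:
  ∫_0^2 −u''(x) v(x) dx = ∫_0^2 f(x) v(x) dx.
Integrate the LHS by parts once:
  ∫_0^2 −u'' v dx = −[u'(x) v(x)]_0^2 + ∫_0^2 u'(x) v'(x) dx.
Thus ∫_0^2 u'(x) v'(x) dx = ∫_0^2 f(x) v(x) dx + [u'(x) v(x)]_0^2.
Choose V so that boundary terms are either known or forced to vanish.
u is Dirichlet: u(0) = u(2) = 0. Let V = H^1_0(0, 2); then v(0) = v(2) = 0, and [u' v]_0^2 = 0.
Weak formulation: find u (satisfying any essential BC) such that ∫_0^2 u'(x) v'(x) dx = ∫_0^2 f v dx for all v ∈ V.
Substituting f(x) = 2*sin(3*π*x/2), the right-hand side is ∫_0^2 (2*sin(3*π*x/2)) v dx.


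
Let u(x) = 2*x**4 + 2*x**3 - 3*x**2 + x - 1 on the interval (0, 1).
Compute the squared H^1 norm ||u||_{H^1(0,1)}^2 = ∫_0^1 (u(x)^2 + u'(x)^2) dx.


||u||_{H^1}^2 = 967/90

The H^1 norm (squared) on an interval (0, L) is
  ||u||_{H^1}^2 = ∫_0^L u(x)^2 dx + ∫_0^L u'(x)^2 dx.
Compute u'(x) = 8*x**3 + 6*x**2 - 6*x + 1.
Then u(x)^2 = 4*x**8 + 8*x**7 - 8*x**6 - 8*x**5 + 9*x**4 - 10*x**3 + 7*x**2 - 2*x + 1 and u'(x)^2 = 64*x**6 + 96*x**5 - 60*x**4 - 56*x**3 + 48*x**2 - 12*x + 1.
Integrate each monomial from 0 to 1 using ∫_0^1 c·x^n dx = c·1^(n+1)/(n+1):
  ∫_0^1 u(x)^2 dx = ∫_0^1 (4*x^8 + 8*x^7 - 8*x^6 - 8*x^5 + 9*x^4 - 10*x^3 + 7*x^2 - 2*x + 1) dx. Term by term:
    ∫_0^1 4*x^8 dx = 4/9;  ∫_0^1 8*x^7 dx = 1;  ∫_0^1 -8*x^6 dx = -8/7;
    ∫_0^1 -8*x^5 dx = -4/3;  ∫_0^1 9*x^4 dx = 9/5;  ∫_0^1 -10*x^3 dx = -5/2;
    ∫_0^1 7*x^2 dx = 7/3;  ∫_0^1 -2*x dx = -1;  ∫_0^1 1 dx = 1.
  Sum: 4/9 + 1 − 8/7 − 4/3 + 9/5 − 5/2 + 7/3 − 1 + 1 = 379/630.
  ∫_0^1 u'(x)^2 dx = ∫_0^1 (64*x^6 + 96*x^5 - 60*x^4 - 56*x^3 + 48*x^2 - 12*x + 1) dx. Term by term:
    ∫_0^1 64*x^6 dx = 64/7;  ∫_0^1 96*x^5 dx = 16;  ∫_0^1 -60*x^4 dx = -12;
    ∫_0^1 -56*x^3 dx = -14;  ∫_0^1 48*x^2 dx = 16;  ∫_0^1 -12*x dx = -6;
    ∫_0^1 1 dx = 1.
  Sum: 64/7 + 16 − 12 − 14 + 16 − 6 + 1 = 71/7.
Adding: ||u||_{H^1}^2 = 379/630 + 71/7 = 967/90.


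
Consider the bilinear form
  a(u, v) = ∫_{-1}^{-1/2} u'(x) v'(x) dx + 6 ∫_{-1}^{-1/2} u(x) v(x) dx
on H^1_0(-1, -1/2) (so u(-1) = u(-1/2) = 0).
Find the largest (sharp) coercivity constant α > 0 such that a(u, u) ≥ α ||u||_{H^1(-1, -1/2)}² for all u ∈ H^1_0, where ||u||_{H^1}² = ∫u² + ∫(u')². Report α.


α = 1

Coercivity of a(·,·) on H^1_0(-1, -1/2) means a(u, u) ≥ α ||u||_{H^1}² for every u ∈ H^1_0.
The interval has length L = 1/2, and Poincaré/coercivity depend only on L. Here a(u, u) = ∫(u')² + (6)·∫u².
Here c = 6 ≥ 1, so a(u,u) = ∫(u')² + c∫u² ≥ ∫(u')² + ∫u² = ||u||_{H^1}², i.e. α = 1 works. No larger α is possible: a(u,u) ≥ α||u||_{H^1}² means (1−α)∫(u')² ≥ (α−c)∫u², and for the modes u_n = sin(nπ(x−x₀)/L) (x₀ the left endpoint) one has ∫u_n²/∫(u_n')² = (L/(nπ))² → 0, so a(u_n,u_n)/||u_n||_{H^1}² → 1. Hence the optimal constant is α = 1.
Therefore α = 1.


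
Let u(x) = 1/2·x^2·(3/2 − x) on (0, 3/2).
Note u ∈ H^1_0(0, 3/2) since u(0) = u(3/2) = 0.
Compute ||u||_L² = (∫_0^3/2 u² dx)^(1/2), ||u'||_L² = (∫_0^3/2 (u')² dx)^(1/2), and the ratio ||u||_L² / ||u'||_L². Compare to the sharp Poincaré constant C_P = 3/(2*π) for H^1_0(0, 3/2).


||u||_L² / ||u'||_L² = 3*sqrt(14)/28 < C_P = 3/(2*π).

u(x) = 1/2·x^2·(3/2 − x), so u'(x) = 3*x*(1 - x)/2.
u(x) = 1/2·x^2·(3/2 − x) vanishes at x = 0 and x = 3/2, so u ∈ H^1_0(0, 3/2). Differentiate via the product rule and integrate the resulting polynomials term by term.
  ∫_0^3/2 u² dx = ∫_0^3/2 (x^6/4 - 3*x^5/4 + 9*x^4/16) dx. Term by term:
    ∫_0^3/2 x^6/4 dx = 2187/3584;  ∫_0^3/2 -3*x^5/4 dx = -729/512;  ∫_0^3/2 9*x^4/16 dx = 2187/2560.
  Sum: 2187/3584 − 729/512 + 2187/2560 = 729/17920.
  ∫_0^3/2 (u')² dx = ∫_0^3/2 (9*x^4/4 - 9*x^3/2 + 9*x^2/4) dx. Term by term:
    ∫_0^3/2 9*x^4/4 dx = 2187/640;  ∫_0^3/2 -9*x^3/2 dx = -729/128;  ∫_0^3/2 9*x^2/4 dx = 81/32.
  Sum: 2187/640 − 729/128 + 81/32 = 81/320.
∫_0^3/2 u² dx = 729/17920, so ||u||_L² = 27*sqrt(70)/1120.
∫_0^3/2 (u')² dx = 81/320, so ||u'||_L² = 9*sqrt(5)/40.
Ratio ||u||_L² / ||u'||_L² = 3*sqrt(14)/28.
Sharp Poincaré constant on H^1_0(0, 3/2) is C_P = L/π = 3/(2*π), achieved by sin(2*π/3·x).
A polynomial bump cannot attain the sharp Poincaré constant (only the first sine eigenfunction does), so the ratio is strictly less than C_P, consistent with ||u||_L² ≤ C_P ||u'||_L².


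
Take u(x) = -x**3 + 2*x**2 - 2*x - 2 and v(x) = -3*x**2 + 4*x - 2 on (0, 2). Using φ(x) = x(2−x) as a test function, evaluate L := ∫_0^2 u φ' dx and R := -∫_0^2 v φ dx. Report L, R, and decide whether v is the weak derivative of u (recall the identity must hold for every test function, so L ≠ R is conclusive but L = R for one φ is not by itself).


LHS = 32/15, RHS = 32/15. Yes, v = u' weakly.

u(x) = -x**3 + 2*x**2 - 2*x - 2, classical derivative u'(x) = -3*x**2 + 4*x - 2.
φ(x) = x(2−x), so φ'(x) = 2 - 2*x.
Note φ(0) = φ(2) = 0, so the boundary term u·φ vanishes.
LHS = ∫_0^2 u(x) φ'(x) dx = ∫_0^2 (2*x^4 - 6*x^3 + 8*x^2 - 4) dx. Term by term:
  ∫_0^2 2*x^4 dx = 64/5;  ∫_0^2 -6*x^3 dx = -24;  ∫_0^2 8*x^2 dx = 64/3;
  ∫_0^2 -4 dx = -8.
Sum: 64/5 − 24 + 64/3 − 8 = 32/15.
So LHS = 32/15.
∫_0^2 v(x) φ(x) dx = ∫_0^2 (3*x^4 - 10*x^3 + 10*x^2 - 4*x) dx. Term by term:
  ∫_0^2 3*x^4 dx = 96/5;  ∫_0^2 -10*x^3 dx = -40;  ∫_0^2 10*x^2 dx = 80/3;
  ∫_0^2 -4*x dx = -8.
Sum: 96/5 − 40 + 80/3 − 8 = -32/15.
So RHS = -∫_0^2 v(x) φ(x) dx = 32/15.
LHS = RHS, so the identity holds for this test φ.
Moreover u is smooth here and v(x) = u'(x) = -3*x**2 + 4*x - 2 pointwise, so the identity holds for every test function. Hence v is the weak derivative of u.


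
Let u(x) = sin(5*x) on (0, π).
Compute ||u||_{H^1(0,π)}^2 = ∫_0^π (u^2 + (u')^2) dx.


||u||_{H^1(0,π)}^2 = 13*π

u'(x) = 5*cos(5*x).
Expand u² and (u')² and integrate term by term on (0, π), using: for integers n ≥ 1, ∫_0^π sin²(nx) dx = ∫_0^π cos²(nx) dx = π/2; for n ≠ n', ∫_0^π sin(nx)sin(n'x) dx = ∫_0^π cos(nx)cos(n'x) dx = 0; and by product-to-sum, ∫_0^π sin(nx)cos(n'x) dx = ½∫_0^π [sin((n+n')x) + sin((n−n')x)] dx, which is 0 when n+n' is even and 2n/(n²−n'²) when n+n' is odd (it need not vanish on (0, π)).
  u² squared terms: (1)²·∫sin(5x)² dx = 1·π/2 = π/2.
  So ∫_0^π u² dx = π/2.
  (u')² squared terms: (5)²·∫cos(5x)² dx = 25·π/2 = 25*π/2.
  So ∫_0^π (u')² dx = 25*π/2.
||u||_{H^1}^2 = (π/2) + (25*π/2) = 13*π.


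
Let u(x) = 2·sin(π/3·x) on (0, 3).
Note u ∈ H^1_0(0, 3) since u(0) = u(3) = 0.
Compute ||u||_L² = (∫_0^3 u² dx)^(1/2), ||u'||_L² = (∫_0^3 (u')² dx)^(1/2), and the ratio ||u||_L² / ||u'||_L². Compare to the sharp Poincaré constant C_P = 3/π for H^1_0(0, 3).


||u||_L² / ||u'||_L² = 3/π = C_P.

u(x) = 2·sin(π/3·x), so u'(x) = 2*π*cos(π*x/3)/3.
Writing u(x) = A·sin(kπx/L) with A = 2 and k = 1, use ∫_0^L sin²(kπx/L) dx = L/2 and ∫_0^L cos²(kπx/L) dx = L/2.
u² = 4·sin²(π/3·x) and (u')² = 4*π^2/9·cos²(π/3·x), and each of sin², cos² integrates to L/2 = 3/2 over (0, 3).
∫_0^3 u² dx = 6, so ||u||_L² = sqrt(6).
∫_0^3 (u')² dx = 2*π^2/3, so ||u'||_L² = sqrt(6)*π/3.
Ratio ||u||_L² / ||u'||_L² = 3/π.
Sharp Poincaré constant on H^1_0(0, 3) is C_P = L/π = 3/π, achieved by sin(π/3·x).
This is the k = 1 eigenfunction (up to amplitude), so the ratio equals the sharp Poincaré constant exactly.


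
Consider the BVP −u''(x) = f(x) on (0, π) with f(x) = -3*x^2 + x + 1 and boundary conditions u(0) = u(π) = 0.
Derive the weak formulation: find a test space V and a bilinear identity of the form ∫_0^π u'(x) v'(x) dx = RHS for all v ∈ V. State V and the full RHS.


V = H^1_0(0, π) (so v(0) = v(π) = 0); weak form: ∫_0^π u'v' dx = ∫_0^π (-3*x^2 + x + 1) v dx for all v ∈ V.

Multiply both sides by a test function v and integrate from 0 to π:
  ∫_0^π −u''(x) v(x) dx = ∫_0^π f(x) v(x) dx.
Integrate the LHS by parts once:
  ∫_0^π −u'' v dx = −[u'(x) v(x)]_0^π + ∫_0^π u'(x) v'(x) dx.
Thus ∫_0^π u'(x) v'(x) dx = ∫_0^π f(x) v(x) dx + [u'(x) v(x)]_0^π.
Choose V so that boundary terms are either known or forced to vanish.
u is Dirichlet: u(0) = u(π) = 0. Let V = H^1_0(0, π); then v(0) = v(π) = 0, and [u' v]_0^π = 0.
Weak formulation: find u (satisfying any essential BC) such that ∫_0^π u'(x) v'(x) dx = ∫_0^π f v dx for all v ∈ V.
Substituting f(x) = -3*x^2 + x + 1, the right-hand side is ∫_0^π (-3*x^2 + x + 1) v dx.


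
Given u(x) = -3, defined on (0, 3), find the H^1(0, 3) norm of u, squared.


||u||_{H^1}^2 = 27

The H^1 norm (squared) on an interval (0, L) is
  ||u||_{H^1}^2 = ∫_0^L u(x)^2 dx + ∫_0^L u'(x)^2 dx.
Compute u'(x) = 0.
Then u(x)^2 = 9 and u'(x)^2 = 0.
Integrate each monomial from 0 to 3 using ∫_0^3 c·x^n dx = c·3^(n+1)/(n+1):
  ∫_0^3 u(x)^2 dx = ∫_0^3 (9) dx. Term by term:
    ∫_0^3 9 dx = 27.
  ∫_0^3 u'(x)^2 dx = ∫_0^3 (0) dx. Term by term:
    ∫_0^3 0 dx = 0.
Adding: ||u||_{H^1}^2 = 27 + 0 = 27.


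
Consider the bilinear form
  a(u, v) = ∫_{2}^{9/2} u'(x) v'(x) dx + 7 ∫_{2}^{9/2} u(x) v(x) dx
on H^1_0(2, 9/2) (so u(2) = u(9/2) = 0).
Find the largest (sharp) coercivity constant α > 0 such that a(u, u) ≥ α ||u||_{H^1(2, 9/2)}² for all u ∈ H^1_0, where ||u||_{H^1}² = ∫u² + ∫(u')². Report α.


α = 1

Coercivity of a(·,·) on H^1_0(2, 9/2) means a(u, u) ≥ α ||u||_{H^1}² for every u ∈ H^1_0.
The interval has length L = 5/2, and Poincaré/coercivity depend only on L. Here a(u, u) = ∫(u')² + (7)·∫u².
Here c = 7 ≥ 1, so a(u,u) = ∫(u')² + c∫u² ≥ ∫(u')² + ∫u² = ||u||_{H^1}², i.e. α = 1 works. No larger α is possible: a(u,u) ≥ α||u||_{H^1}² means (1−α)∫(u')² ≥ (α−c)∫u², and for the modes u_n = sin(nπ(x−x₀)/L) (x₀ the left endpoint) one has ∫u_n²/∫(u_n')² = (L/(nπ))² → 0, so a(u_n,u_n)/||u_n||_{H^1}² → 1. Hence the optimal constant is α = 1.
Therefore α = 1.


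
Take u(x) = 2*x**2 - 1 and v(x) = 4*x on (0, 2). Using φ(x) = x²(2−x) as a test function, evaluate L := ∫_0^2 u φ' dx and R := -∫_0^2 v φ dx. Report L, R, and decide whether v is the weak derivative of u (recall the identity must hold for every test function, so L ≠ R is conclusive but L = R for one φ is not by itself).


LHS = -32/5, RHS = -32/5. Yes, v = u' weakly.

u(x) = 2*x**2 - 1, classical derivative u'(x) = 4*x.
φ(x) = x²(2−x), so φ'(x) = x*(4 - 3*x).
Note φ(0) = φ(2) = 0, so the boundary term u·φ vanishes.
LHS = ∫_0^2 u(x) φ'(x) dx = ∫_0^2 (-6*x^4 + 8*x^3 + 3*x^2 - 4*x) dx. Term by term:
  ∫_0^2 -6*x^4 dx = -192/5;  ∫_0^2 8*x^3 dx = 32;  ∫_0^2 3*x^2 dx = 8;
  ∫_0^2 -4*x dx = -8.
Sum: -192/5 + 32 + 8 − 8 = -32/5.
So LHS = -32/5.
∫_0^2 v(x) φ(x) dx = ∫_0^2 (-4*x^4 + 8*x^3) dx. Term by term:
  ∫_0^2 -4*x^4 dx = -128/5;  ∫_0^2 8*x^3 dx = 32.
Sum: -128/5 + 32 = 32/5.
So RHS = -∫_0^2 v(x) φ(x) dx = -32/5.
LHS = RHS, so the identity holds for this test φ.
Moreover u is smooth here and v(x) = u'(x) = 4*x pointwise, so the identity holds for every test function. Hence v is the weak derivative of u.


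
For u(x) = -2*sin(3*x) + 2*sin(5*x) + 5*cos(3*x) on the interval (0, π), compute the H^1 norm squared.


||u||_{H^1(0,π)}^2 = 197*π

u'(x) = -15*sin(3*x) - 6*cos(3*x) + 10*cos(5*x).
Expand u² and (u')² and integrate term by term on (0, π), using: for integers n ≥ 1, ∫_0^π sin²(nx) dx = ∫_0^π cos²(nx) dx = π/2; for n ≠ n', ∫_0^π sin(nx)sin(n'x) dx = ∫_0^π cos(nx)cos(n'x) dx = 0; and by product-to-sum, ∫_0^π sin(nx)cos(n'x) dx = ½∫_0^π [sin((n+n')x) + sin((n−n')x)] dx, which is 0 when n+n' is even and 2n/(n²−n'²) when n+n' is odd (it need not vanish on (0, π)).
  u² squared terms: (-2)²·∫sin(3x)² dx = 4·π/2 = 2*π;  (2)²·∫sin(5x)² dx = 4·π/2 = 2*π;  (5)²·∫cos(3x)² dx = 25·π/2 = 25*π/2.
  u² cross terms: 2·(-2)·(2)·∫sin(3x)·sin(5x) dx = -8·(0) = 0;  2·(-2)·(5)·∫sin(3x)·cos(3x) dx = -20·(0) = 0;  2·(2)·(5)·∫sin(5x)·cos(3x) dx = 20·(0) = 0.
  So ∫_0^π u² dx = 2*π + 2*π + 25*π/2 + 0 + 0 + 0 = 33*π/2.
  (u')² squared terms: (-15)²·∫sin(3x)² dx = 225·π/2 = 225*π/2;  (-6)²·∫cos(3x)² dx = 36·π/2 = 18*π;  (10)²·∫cos(5x)² dx = 100·π/2 = 50*π.
  (u')² cross terms: 2·(-15)·(-6)·∫sin(3x)·cos(3x) dx = 180·(0) = 0;  2·(-15)·(10)·∫sin(3x)·cos(5x) dx = -300·(0) = 0;  2·(-6)·(10)·∫cos(3x)·cos(5x) dx = -120·(0) = 0.
  So ∫_0^π (u')² dx = 225*π/2 + 18*π + 50*π + 0 + 0 + 0 = 361*π/2.
||u||_{H^1}^2 = (33*π/2) + (361*π/2) = 197*π.


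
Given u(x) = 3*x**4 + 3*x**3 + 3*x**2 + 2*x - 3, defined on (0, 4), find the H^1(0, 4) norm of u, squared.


||u||_{H^1}^2 = 108722612/105

The H^1 norm (squared) on an interval (0, L) is
  ||u||_{H^1}^2 = ∫_0^L u(x)^2 dx + ∫_0^L u'(x)^2 dx.
Compute u'(x) = 12*x**3 + 9*x**2 + 6*x + 2.
Then u(x)^2 = 9*x**8 + 18*x**7 + 27*x**6 + 30*x**5 + 3*x**4 - 6*x**3 - 14*x**2 - 12*x + 9 and u'(x)^2 = 144*x**6 + 216*x**5 + 225*x**4 + 156*x**3 + 72*x**2 + 24*x + 4.
Integrate each monomial from 0 to 4 using ∫_0^4 c·x^n dx = c·4^(n+1)/(n+1):
  ∫_0^4 u(x)^2 dx = ∫_0^4 (9*x^8 + 18*x^7 + 27*x^6 + 30*x^5 + 3*x^4 - 6*x^3 - 14*x^2 - 12*x + 9) dx. Term by term:
    ∫_0^4 9*x^8 dx = 262144;  ∫_0^4 18*x^7 dx = 147456;  ∫_0^4 27*x^6 dx = 442368/7;
    ∫_0^4 30*x^5 dx = 20480;  ∫_0^4 3*x^4 dx = 3072/5;  ∫_0^4 -6*x^3 dx = -384;
    ∫_0^4 -14*x^2 dx = -896/3;  ∫_0^4 -12*x dx = -96;  ∫_0^4 9 dx = 36.
  Sum: 262144 + 147456 + 442368/7 + 20480 + 3072/5 − 384 − 896/3 − 96 + 36 = 51780452/105.
  ∫_0^4 u'(x)^2 dx = ∫_0^4 (144*x^6 + 216*x^5 + 225*x^4 + 156*x^3 + 72*x^2 + 24*x + 4) dx. Term by term:
    ∫_0^4 144*x^6 dx = 2359296/7;  ∫_0^4 216*x^5 dx = 147456;  ∫_0^4 225*x^4 dx = 46080;
    ∫_0^4 156*x^3 dx = 9984;  ∫_0^4 72*x^2 dx = 1536;  ∫_0^4 24*x dx = 192;
    ∫_0^4 4 dx = 16.
  Sum: 2359296/7 + 147456 + 46080 + 9984 + 1536 + 192 + 16 = 3796144/7.
Adding: ||u||_{H^1}^2 = 51780452/105 + 3796144/7 = 108722612/105.


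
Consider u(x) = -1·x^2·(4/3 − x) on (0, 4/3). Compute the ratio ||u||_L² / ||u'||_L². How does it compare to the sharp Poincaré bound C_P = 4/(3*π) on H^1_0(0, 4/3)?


||u||_L² / ||u'||_L² = 2*sqrt(14)/21 < C_P = 4/(3*π).

u(x) = -1·x^2·(4/3 − x), so u'(x) = x*(9*x - 8)/3.
u(x) = -1·x^2·(4/3 − x) vanishes at x = 0 and x = 4/3, so u ∈ H^1_0(0, 4/3). Differentiate via the product rule and integrate the resulting polynomials term by term.
  ∫_0^4/3 u² dx = ∫_0^4/3 (x^6 - 8*x^5/3 + 16*x^4/9) dx. Term by term:
    ∫_0^4/3 x^6 dx = 16384/15309;  ∫_0^4/3 -8*x^5/3 dx = -16384/6561;  ∫_0^4/3 16*x^4/9 dx = 16384/10935.
  Sum: 16384/15309 − 16384/6561 + 16384/10935 = 16384/229635.
  ∫_0^4/3 (u')² dx = ∫_0^4/3 (9*x^4 - 16*x^3 + 64*x^2/9) dx. Term by term:
    ∫_0^4/3 9*x^4 dx = 1024/135;  ∫_0^4/3 -16*x^3 dx = -1024/81;  ∫_0^4/3 64*x^2/9 dx = 4096/729.
  Sum: 1024/135 − 1024/81 + 4096/729 = 2048/3645.
∫_0^4/3 u² dx = 16384/229635, so ||u||_L² = 128*sqrt(35)/2835.
∫_0^4/3 (u')² dx = 2048/3645, so ||u'||_L² = 32*sqrt(10)/135.
Ratio ||u||_L² / ||u'||_L² = 2*sqrt(14)/21.
Sharp Poincaré constant on H^1_0(0, 4/3) is C_P = L/π = 4/(3*π), achieved by sin(3*π/4·x).
A polynomial bump cannot attain the sharp Poincaré constant (only the first sine eigenfunction does), so the ratio is strictly less than C_P, consistent with ||u||_L² ≤ C_P ||u'||_L².


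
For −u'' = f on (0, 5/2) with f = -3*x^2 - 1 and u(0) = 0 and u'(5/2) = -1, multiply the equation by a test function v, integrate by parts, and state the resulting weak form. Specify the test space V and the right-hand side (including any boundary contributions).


V = {v ∈ H^1(0, 5/2) : v(0) = 0} (test functions vanish at x = 0 where u is specified); weak form: ∫_0^5/2 u'v' dx = ∫_0^5/2 (-3*x^2 - 1) v dx − v(5/2) for all v ∈ V.

Multiply both sides by a test function v and integrate from 0 to 5/2:
  ∫_0^5/2 −u''(x) v(x) dx = ∫_0^5/2 f(x) v(x) dx.
Integrate the LHS by parts once:
  ∫_0^5/2 −u'' v dx = −[u'(x) v(x)]_0^5/2 + ∫_0^5/2 u'(x) v'(x) dx.
Thus ∫_0^5/2 u'(x) v'(x) dx = ∫_0^5/2 f(x) v(x) dx + [u'(x) v(x)]_0^5/2.
Choose V so that boundary terms are either known or forced to vanish.
Mixed BC: u(0) = 0 (Dirichlet) and u'(5/2) = -1 (Neumann). Define V = {v ∈ H^1(0, 5/2) : v(0) = 0}. Then [u' v]_0^5/2 = u'(5/2)·v(5/2) − u'(0)·0 = − v(5/2).
Weak formulation: find u (satisfying any essential BC) such that ∫_0^5/2 u'(x) v'(x) dx = ∫_0^5/2 f v dx − v(5/2) for all v ∈ V (Dirichlet at 0 absorbed into V; Neumann datum at x = 5/2 contributes the boundary term).
Substituting f(x) = -3*x^2 - 1, the right-hand side is ∫_0^5/2 (-3*x^2 - 1) v dx − v(5/2).


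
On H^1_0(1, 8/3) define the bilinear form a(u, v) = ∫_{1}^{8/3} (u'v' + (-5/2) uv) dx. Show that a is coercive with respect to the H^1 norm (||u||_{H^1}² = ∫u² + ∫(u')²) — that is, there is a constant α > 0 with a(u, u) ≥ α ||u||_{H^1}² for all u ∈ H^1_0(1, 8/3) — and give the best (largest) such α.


α = (-125 + 18*π^2)/(2*(25 + 9*π^2))

Coercivity of a(·,·) on H^1_0(1, 8/3) means a(u, u) ≥ α ||u||_{H^1}² for every u ∈ H^1_0.
The interval has length L = 5/3, and Poincaré/coercivity depend only on L. Here a(u, u) = ∫(u')² + (-5/2)·∫u².
Here c = -5/2 < 0 with |c| < (π/L)² = 9*π^2/25, so coercivity still holds. The condition a(u,u) ≥ α||u||_{H^1}² reads (1−α)∫(u')² ≥ (α−c)∫u². Any admissible α is ≤ 1 (rapidly oscillating u have ∫u²/∫(u')² → 0), and α = 1 would force 0 ≥ (1−c)∫u², impossible since c < 1; so 1−α > 0. By the sharp Poincaré inequality on H^1_0 of an interval of length L, ∫(u')² ≥ (π/L)²∫u² with equality for the first sine mode sin(π(x−x₀)/L) (x₀ the left endpoint), so the inequality holds for all u iff (1−α)(π/L)² ≥ α − c, i.e. α ≤ ((π/L)² + c)/((π/L)² + 1) = (1 + c(L/π)²)/(1 + (L/π)²). (Direct route, valid since c ≤ 0: Poincaré gives c∫u² ≥ c(L/π)²∫(u')², so a(u,u) ≥ (1 + c(L/π)²)∫(u')², while ||u||_{H^1}² ≤ (1 + (L/π)²)∫(u')²; dividing yields the same α.) With (π/L)² = 9*π^2/25 and c = -5/2, the largest admissible constant is α = ((π/L)² + c)/((π/L)² + 1).
Simplifying, α = (-125 + 18*π^2)/(2*(25 + 9*π^2)).


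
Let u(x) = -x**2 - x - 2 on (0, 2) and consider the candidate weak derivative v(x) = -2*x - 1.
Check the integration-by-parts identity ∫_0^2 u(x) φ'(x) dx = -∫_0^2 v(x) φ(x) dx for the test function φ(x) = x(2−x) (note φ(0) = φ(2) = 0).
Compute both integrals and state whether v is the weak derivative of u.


LHS = 4, RHS = 4. Yes, v = u' weakly.

u(x) = -x**2 - x - 2, classical derivative u'(x) = -2*x - 1.
φ(x) = x(2−x), so φ'(x) = 2 - 2*x.
Note φ(0) = φ(2) = 0, so the boundary term u·φ vanishes.
LHS = ∫_0^2 u(x) φ'(x) dx = ∫_0^2 (2*x^3 + 2*x - 4) dx. Term by term:
  ∫_0^2 2*x^3 dx = 8;  ∫_0^2 2*x dx = 4;  ∫_0^2 -4 dx = -8.
Sum: 8 + 4 − 8 = 4.
So LHS = 4.
∫_0^2 v(x) φ(x) dx = ∫_0^2 (2*x^3 - 3*x^2 - 2*x) dx. Term by term:
  ∫_0^2 2*x^3 dx = 8;  ∫_0^2 -3*x^2 dx = -8;  ∫_0^2 -2*x dx = -4.
Sum: 8 − 8 − 4 = -4.
So RHS = -∫_0^2 v(x) φ(x) dx = 4.
LHS = RHS, so the identity holds for this test φ.
Moreover u is smooth here and v(x) = u'(x) = -2*x - 1 pointwise, so the identity holds for every test function. Hence v is the weak derivative of u.


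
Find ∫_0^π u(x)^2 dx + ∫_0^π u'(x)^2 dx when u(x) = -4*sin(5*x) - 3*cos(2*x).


||u||_{H^1(0,π)}^2 = 400/7 + 461*π/2

u'(x) = 6*sin(2*x) - 20*cos(5*x).
Expand u² and (u')² and integrate term by term on (0, π), using: for integers n ≥ 1, ∫_0^π sin²(nx) dx = ∫_0^π cos²(nx) dx = π/2; for n ≠ n', ∫_0^π sin(nx)sin(n'x) dx = ∫_0^π cos(nx)cos(n'x) dx = 0; and by product-to-sum, ∫_0^π sin(nx)cos(n'x) dx = ½∫_0^π [sin((n+n')x) + sin((n−n')x)] dx, which is 0 when n+n' is even and 2n/(n²−n'²) when n+n' is odd (it need not vanish on (0, π)).
  u² squared terms: (-4)²·∫sin(5x)² dx = 16·π/2 = 8*π;  (-3)²·∫cos(2x)² dx = 9·π/2 = 9*π/2.
  u² cross terms: 2·(-4)·(-3)·∫sin(5x)·cos(2x) dx = 24·(10/21) = 80/7.
  So ∫_0^π u² dx = 8*π + 9*π/2 + 80/7 = 80/7 + 25*π/2.
  (u')² squared terms: (-20)²·∫cos(5x)² dx = 400·π/2 = 200*π;  (6)²·∫sin(2x)² dx = 36·π/2 = 18*π.
  (u')² cross terms: 2·(-20)·(6)·∫cos(5x)·sin(2x) dx = -240·(-4/21) = 320/7.
  So ∫_0^π (u')² dx = 200*π + 18*π + 320/7 = 320/7 + 218*π.
||u||_{H^1}^2 = (80/7 + 25*π/2) + (320/7 + 218*π) = 400/7 + 461*π/2.


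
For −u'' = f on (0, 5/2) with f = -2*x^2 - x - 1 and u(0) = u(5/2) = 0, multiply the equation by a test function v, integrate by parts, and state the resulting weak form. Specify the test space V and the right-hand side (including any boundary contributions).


V = H^1_0(0, 5/2) (so v(0) = v(5/2) = 0); weak form: ∫_0^5/2 u'v' dx = ∫_0^5/2 (-2*x^2 - x - 1) v dx for all v ∈ V.

Multiply both sides by a test function v and integrate from 0 to 5/2:
  ∫_0^5/2 −u''(x) v(x) dx = ∫_0^5/2 f(x) v(x) dx.
Integrate the LHS by parts once:
  ∫_0^5/2 −u'' v dx = −[u'(x) v(x)]_0^5/2 + ∫_0^5/2 u'(x) v'(x) dx.
Thus ∫_0^5/2 u'(x) v'(x) dx = ∫_0^5/2 f(x) v(x) dx + [u'(x) v(x)]_0^5/2.
Choose V so that boundary terms are either known or forced to vanish.
u is Dirichlet: u(0) = u(5/2) = 0. Let V = H^1_0(0, 5/2); then v(0) = v(5/2) = 0, and [u' v]_0^5/2 = 0.
Weak formulation: find u (satisfying any essential BC) such that ∫_0^5/2 u'(x) v'(x) dx = ∫_0^5/2 f v dx for all v ∈ V.
Substituting f(x) = -2*x^2 - x - 1, the right-hand side is ∫_0^5/2 (-2*x^2 - x - 1) v dx.


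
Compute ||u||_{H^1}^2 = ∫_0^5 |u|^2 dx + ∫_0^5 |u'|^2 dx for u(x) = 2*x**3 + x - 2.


||u||_{H^1}^2 = 1447100/21

The H^1 norm (squared) on an interval (0, L) is
  ||u||_{H^1}^2 = ∫_0^L u(x)^2 dx + ∫_0^L u'(x)^2 dx.
Compute u'(x) = 6*x**2 + 1.
Then u(x)^2 = 4*x**6 + 4*x**4 - 8*x**3 + x**2 - 4*x + 4 and u'(x)^2 = 36*x**4 + 12*x**2 + 1.
Integrate each monomial from 0 to 5 using ∫_0^5 c·x^n dx = c·5^(n+1)/(n+1):
  ∫_0^5 u(x)^2 dx = ∫_0^5 (4*x^6 + 4*x^4 - 8*x^3 + x^2 - 4*x + 4) dx. Term by term:
    ∫_0^5 4*x^6 dx = 312500/7;  ∫_0^5 4*x^4 dx = 2500;  ∫_0^5 -8*x^3 dx = -1250;
    ∫_0^5 x^2 dx = 125/3;  ∫_0^5 -4*x dx = -50;  ∫_0^5 4 dx = 20.
  Sum: 312500/7 + 2500 − 1250 + 125/3 − 50 + 20 = 963995/21.
  ∫_0^5 u'(x)^2 dx = ∫_0^5 (36*x^4 + 12*x^2 + 1) dx. Term by term:
    ∫_0^5 36*x^4 dx = 22500;  ∫_0^5 12*x^2 dx = 500;  ∫_0^5 1 dx = 5.
  Sum: 22500 + 500 + 5 = 23005.
Adding: ||u||_{H^1}^2 = 963995/21 + 23005 = 1447100/21.


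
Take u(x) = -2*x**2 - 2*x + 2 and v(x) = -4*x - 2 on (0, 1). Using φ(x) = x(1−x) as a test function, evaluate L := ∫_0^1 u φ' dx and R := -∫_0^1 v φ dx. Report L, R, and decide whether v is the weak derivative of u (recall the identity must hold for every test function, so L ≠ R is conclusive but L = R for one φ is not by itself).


LHS = 2/3, RHS = 2/3. Yes, v = u' weakly.

u(x) = -2*x**2 - 2*x + 2, classical derivative u'(x) = -4*x - 2.
φ(x) = x(1−x), so φ'(x) = 1 - 2*x.
Note φ(0) = φ(1) = 0, so the boundary term u·φ vanishes.
LHS = ∫_0^1 u(x) φ'(x) dx = ∫_0^1 (4*x^3 + 2*x^2 - 6*x + 2) dx. Term by term:
  ∫_0^1 4*x^3 dx = 1;  ∫_0^1 2*x^2 dx = 2/3;  ∫_0^1 -6*x dx = -3;
  ∫_0^1 2 dx = 2.
Sum: 1 + 2/3 − 3 + 2 = 2/3.
So LHS = 2/3.
∫_0^1 v(x) φ(x) dx = ∫_0^1 (4*x^3 - 2*x^2 - 2*x) dx. Term by term:
  ∫_0^1 4*x^3 dx = 1;  ∫_0^1 -2*x^2 dx = -2/3;  ∫_0^1 -2*x dx = -1.
Sum: 1 − 2/3 − 1 = -2/3.
So RHS = -∫_0^1 v(x) φ(x) dx = 2/3.
LHS = RHS, so the identity holds for this test φ.
Moreover u is smooth here and v(x) = u'(x) = -4*x - 2 pointwise, so the identity holds for every test function. Hence v is the weak derivative of u.


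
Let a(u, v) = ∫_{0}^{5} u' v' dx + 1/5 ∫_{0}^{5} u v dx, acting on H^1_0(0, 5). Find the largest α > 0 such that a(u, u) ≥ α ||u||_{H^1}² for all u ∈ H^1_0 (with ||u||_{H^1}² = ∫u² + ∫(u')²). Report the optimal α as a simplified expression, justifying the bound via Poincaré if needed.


α = (5 + π^2)/(π^2 + 25)

Coercivity of a(·,·) on H^1_0(0, 5) means a(u, u) ≥ α ||u||_{H^1}² for every u ∈ H^1_0.
The interval has length L = 5, and Poincaré/coercivity depend only on L. Here a(u, u) = ∫(u')² + (1/5)·∫u².
Here 0 < c = 1/5 < 1. The condition a(u,u) ≥ α||u||_{H^1}² reads (1−α)∫(u')² ≥ (α−c)∫u². Any admissible α is ≤ 1 (rapidly oscillating u have ∫u²/∫(u')² → 0), and α = 1 would force 0 ≥ (1−c)∫u², impossible since c < 1; so 1−α > 0. By the sharp Poincaré inequality on H^1_0 of an interval of length L, ∫(u')² ≥ (π/L)²∫u² with equality for the first sine mode sin(π(x−x₀)/L) (x₀ the left endpoint), so the inequality holds for all u iff (1−α)(π/L)² ≥ α − c, i.e. α ≤ ((π/L)² + c)/((π/L)² + 1) = (1 + c(L/π)²)/(1 + (L/π)²). With (π/L)² = π^2/25 and c = 1/5, the largest admissible constant is α = ((π/L)² + c)/((π/L)² + 1).
Simplifying, α = (5 + π^2)/(π^2 + 25).


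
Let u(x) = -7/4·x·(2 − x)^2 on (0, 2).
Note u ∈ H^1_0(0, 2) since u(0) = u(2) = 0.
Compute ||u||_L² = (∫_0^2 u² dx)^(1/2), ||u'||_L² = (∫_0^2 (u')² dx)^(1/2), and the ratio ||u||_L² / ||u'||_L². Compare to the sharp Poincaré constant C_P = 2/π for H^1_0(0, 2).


||u||_L² / ||u'||_L² = sqrt(14)/7 < C_P = 2/π.

u(x) = -7/4·x·(2 − x)^2, so u'(x) = -21*x^2/4 + 14*x - 7.
u(x) = -7/4·x·(2 − x)^2 vanishes at x = 0 and x = 2, so u ∈ H^1_0(0, 2). Differentiate via the product rule and integrate the resulting polynomials term by term.
  ∫_0^2 u² dx = ∫_0^2 (49*x^6/16 - 49*x^5/2 + 147*x^4/2 - 98*x^3 + 49*x^2) dx. Term by term:
    ∫_0^2 49*x^6/16 dx = 56;  ∫_0^2 -49*x^5/2 dx = -784/3;  ∫_0^2 147*x^4/2 dx = 2352/5;
    ∫_0^2 -98*x^3 dx = -392;  ∫_0^2 49*x^2 dx = 392/3.
  Sum: 56 − 784/3 + 2352/5 − 392 + 392/3 = 56/15.
  ∫_0^2 (u')² dx = ∫_0^2 (441*x^4/16 - 147*x^3 + 539*x^2/2 - 196*x + 49) dx. Term by term:
    ∫_0^2 441*x^4/16 dx = 882/5;  ∫_0^2 -147*x^3 dx = -588;  ∫_0^2 539*x^2/2 dx = 2156/3;
    ∫_0^2 -196*x dx = -392;  ∫_0^2 49 dx = 98.
  Sum: 882/5 − 588 + 2156/3 − 392 + 98 = 196/15.
∫_0^2 u² dx = 56/15, so ||u||_L² = 2*sqrt(210)/15.
∫_0^2 (u')² dx = 196/15, so ||u'||_L² = 14*sqrt(15)/15.
Ratio ||u||_L² / ||u'||_L² = sqrt(14)/7.
Sharp Poincaré constant on H^1_0(0, 2) is C_P = L/π = 2/π, achieved by sin(π/2·x).
A polynomial bump cannot attain the sharp Poincaré constant (only the first sine eigenfunction does), so the ratio is strictly less than C_P, consistent with ||u||_L² ≤ C_P ||u'||_L².


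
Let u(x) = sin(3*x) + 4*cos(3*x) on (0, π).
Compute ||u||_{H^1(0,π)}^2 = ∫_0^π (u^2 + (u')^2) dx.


||u||_{H^1(0,π)}^2 = 85*π

u'(x) = -12*sin(3*x) + 3*cos(3*x).
Expand u² and (u')² and integrate term by term on (0, π), using: for integers n ≥ 1, ∫_0^π sin²(nx) dx = ∫_0^π cos²(nx) dx = π/2; for n ≠ n', ∫_0^π sin(nx)sin(n'x) dx = ∫_0^π cos(nx)cos(n'x) dx = 0; and by product-to-sum, ∫_0^π sin(nx)cos(n'x) dx = ½∫_0^π [sin((n+n')x) + sin((n−n')x)] dx, which is 0 when n+n' is even and 2n/(n²−n'²) when n+n' is odd (it need not vanish on (0, π)).
  u² squared terms: (4)²·∫cos(3x)² dx = 16·π/2 = 8*π;  (1)²·∫sin(3x)² dx = 1·π/2 = π/2.
  u² cross terms: 2·(4)·(1)·∫cos(3x)·sin(3x) dx = 8·(0) = 0.
  So ∫_0^π u² dx = 8*π + π/2 + 0 = 17*π/2.
  (u')² squared terms: (-12)²·∫sin(3x)² dx = 144·π/2 = 72*π;  (3)²·∫cos(3x)² dx = 9·π/2 = 9*π/2.
  (u')² cross terms: 2·(-12)·(3)·∫sin(3x)·cos(3x) dx = -72·(0) = 0.
  So ∫_0^π (u')² dx = 72*π + 9*π/2 + 0 = 153*π/2.
||u||_{H^1}^2 = (17*π/2) + (153*π/2) = 85*π.
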